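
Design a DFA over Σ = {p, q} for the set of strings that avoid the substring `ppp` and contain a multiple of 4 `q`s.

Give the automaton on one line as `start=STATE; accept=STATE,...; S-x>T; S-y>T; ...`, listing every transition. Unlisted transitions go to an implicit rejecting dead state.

start=s0; accept=s0,s1,s3; s0-p>s1; s0-q>s2; s1-p>s3; s1-q>s2; s2-p>s4; s2-q>s5; s3-p>s6; s3-q>s2; s4-p>s7; s4-q>s5; s5-p>s8; s5-q>s9; s6-p>s6; s6-q>s6; s7-p>s6; s7-q>s5; s8-p>s10; s8-q>s9; s9-p>s11; s9-q>s0; s10-p>s6; s10-q>s9; s11-p>s12; s11-q>s0; s12-p>s6; s12-q>s0

Handle the two conditions separately and then intersect. The first has 4 states tracking partial matches of the forbidden pattern `ppp`; the second has 4 states tracking the count of `q`s modulo 4. A product state is a pair (one from each), accepting exactly when both do. Minimizing collapses redundant product states.
13 states suffice.
          p    q  
>* s0     s1   s2 
 * s1     s3   s2 
   s2     s4   s5 
 * s3     s6   s2 
   s4     s7   s5 
   s5     s8   s9 
   s6     s6   s6 
   s7     s6   s5 
   s8    s10   s9 
   s9    s11   s0 
   s10    s6   s9 
   s11   s12   s0 
   s12    s6   s0 
(> = start, * = accepting)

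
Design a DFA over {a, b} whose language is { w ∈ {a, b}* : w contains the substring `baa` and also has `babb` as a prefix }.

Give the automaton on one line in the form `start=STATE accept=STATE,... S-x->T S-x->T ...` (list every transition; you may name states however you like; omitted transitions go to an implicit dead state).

start=q0 accept=q7 q0-a->q1 q0-b->q2 q1-a->q1 q1-b->q1 q2-a->q3 q2-b->q1 q3-a->q1 q3-b->q4 q4-a->q1 q4-b->q5 q5-a->q6 q5-b->q5 q6-a->q7 q6-b->q5 q7-a->q7 q7-b->q7

Handle the two conditions separately and then intersect. The first has 4 states tracking whether and how much of `baa` has been seen; the second has 6 states tracking whether the input so far still matches the prefix `babb`. A product state is a pair (one from each), accepting exactly when both do. Equivalent product states are then merged.
        a   b  
>  q0   q1  q2 
   q1   q1  q1 
   q2   q3  q1 
   q3   q1  q4 
   q4   q1  q5 
   q5   q6  q5 
   q6   q7  q5 
 * q7   q7  q7 
(> = start, * = accepting)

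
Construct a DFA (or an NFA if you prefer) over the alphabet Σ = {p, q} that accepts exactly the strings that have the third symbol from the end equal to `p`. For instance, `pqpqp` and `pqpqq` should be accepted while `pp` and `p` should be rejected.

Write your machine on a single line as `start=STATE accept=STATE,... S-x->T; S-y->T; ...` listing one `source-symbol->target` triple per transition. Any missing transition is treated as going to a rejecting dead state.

A DFA must remember the last 3 symbols (since which symbol is third-to-last isn't known until the input ends). Use one state per possible window of the last ≤3 symbols; accept from those whose window starts with `p`.
       p  q 
>  A   B  C 
   B   D  E 
   C   F  G 
   D   H  I 
   E   J  K 
   F   L  M 
   G   N  O 
 * H   H  I 
 * I   J  K 
 * J   L  M 
 * K   N  O 
   L   H  I 
   M   J  K 
   N   L  M 
   O   N  O 
(> = start, * = accepting)

start=A; accept=H,I,J,K; A-p->B; A-q->C; B-p->D; B-q->E; C-p->F; C-q->G; D-p->H; D-q->I; E-p->J; E-q->K; F-p->L; F-q->M; G-p->N; G-q->O; H-p->H; H-q->I; I-p->J; I-q->K; J-p->L; J-q->M; K-p->N; K-q->O; L-p->H; L-q->I; M-p->J; M-q->K; N-p->L; N-q->M; O-p->N; O-q->O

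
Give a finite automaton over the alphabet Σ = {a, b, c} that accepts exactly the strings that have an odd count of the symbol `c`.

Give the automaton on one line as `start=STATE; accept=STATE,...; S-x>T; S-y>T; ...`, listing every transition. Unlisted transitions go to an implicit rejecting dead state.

start=q0; accept=q1; q0-a>q0; q0-b>q0; q0-c>q1; q1-a>q1; q1-b>q1; q1-c>q0

Keep the running count of `c`s modulo 2: each `c` advances along the cycle q0 → q1 → q0 while other symbols loop. Accept at q1.
A 2-state machine:
        a   b   c  
>  q0   q0  q0  q1 
 * q1   q1  q1  q0 
(> = start, * = accepting)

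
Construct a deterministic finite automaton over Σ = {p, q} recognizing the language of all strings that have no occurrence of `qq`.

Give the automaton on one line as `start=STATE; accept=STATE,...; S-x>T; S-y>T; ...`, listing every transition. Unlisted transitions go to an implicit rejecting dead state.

Track partial matches of the forbidden pattern `qq`. State S2 is a dead state reached once `qq` has occurred; every other state accepts. S0 means no part of `qq` is currently matched.
3 states suffice.
        p   q  
>* S0   S0  S1 
 * S1   S0  S2 
   S2   S2  S2 
(> = start, * = accepting)

start=S0; accept=S0,S1; S0-p>S0; S0-q>S1; S1-p>S0; S1-q>S2; S2-p>S2; S2-q>S2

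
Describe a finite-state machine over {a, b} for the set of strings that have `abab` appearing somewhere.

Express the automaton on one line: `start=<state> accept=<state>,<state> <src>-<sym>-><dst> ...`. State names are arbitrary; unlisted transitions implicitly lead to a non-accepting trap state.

start=S0 accept=S4 S0-a->S1 S0-b->S0 S1-a->S1 S1-b->S2 S2-a->S3 S2-b->S0 S3-a->S1 S3-b->S4 S4-a->S4 S4-b->S4

States S0..S3 record the length of the longest prefix of `abab` that matches the current input suffix. Reaching S4 means `abab` has been seen, and we stay there forever. Accept from S4.
A 5-state machine:
        a   b  
>  S0   S1  S0 
   S1   S1  S2 
   S2   S3  S0 
   S3   S1  S4 
 * S4   S4  S4 
(> = start, * = accepting)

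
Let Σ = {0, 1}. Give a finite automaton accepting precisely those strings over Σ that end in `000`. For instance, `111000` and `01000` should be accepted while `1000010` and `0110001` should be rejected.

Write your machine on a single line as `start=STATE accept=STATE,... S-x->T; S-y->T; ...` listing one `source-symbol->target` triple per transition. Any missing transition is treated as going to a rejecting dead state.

start=q0; accept=q3; q0-0->q1; q0-1->q0; q1-0->q2; q1-1->q0; q2-0->q3; q2-1->q0; q3-0->q3; q3-1->q0

Remember how much of `000` the current input suffix matches. State q0 means no match yet; q1 means the last symbol is `0`; q2 means the last 2 symbols are `00`; q3 means the last 3 symbols are `000`. Only q3 accepts. On a mismatch, fall back to the longest proper suffix that is still a prefix of `000`.
4 states suffice.
        0   1  
>  q0   q1  q0 
   q1   q2  q0 
   q2   q3  q0 
 * q3   q3  q0 
(> = start, * = accepting)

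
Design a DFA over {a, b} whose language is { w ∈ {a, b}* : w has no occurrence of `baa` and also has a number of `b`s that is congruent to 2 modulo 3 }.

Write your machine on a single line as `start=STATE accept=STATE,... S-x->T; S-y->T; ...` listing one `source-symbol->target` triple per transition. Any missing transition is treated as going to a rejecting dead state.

Run two small machines in parallel and take their product. The first has 4 states tracking partial matches of the forbidden pattern `baa`; the second has 3 states tracking the count of `b`s modulo 3. A product state is a pair (one from each), accepting exactly when both do.
        a   b  
>  q0   q0  q1 
   q1   q2  q3 
   q2   q4  q3 
 * q3   q5  q6 
   q4   q4  q7 
 * q5   q7  q6 
   q6   q8  q1 
   q7   q7  q9 
   q8   q9  q1 
   q9   q9  q4 
(> = start, * = accepting)

start=q0; accept=q3,q5; q0-a->q0; q0-b->q1; q1-a->q2; q1-b->q3; q2-a->q4; q2-b->q3; q3-a->q5; q3-b->q6; q4-a->q4; q4-b->q7; q5-a->q7; q5-b->q6; q6-a->q8; q6-b->q1; q7-a->q7; q7-b->q9; q8-a->q9; q8-b->q1; q9-a->q9; q9-b->q4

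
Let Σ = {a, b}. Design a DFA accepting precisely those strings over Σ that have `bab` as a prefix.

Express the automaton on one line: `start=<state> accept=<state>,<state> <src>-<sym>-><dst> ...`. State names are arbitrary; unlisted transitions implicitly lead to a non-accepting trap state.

Check the first 3 symbols one by one: s0 through s2 record how many have matched `bab` so far; any wrong symbol goes to the dead state s4. After all 3 match we enter the accepting sink s3.
        a   b  
>  s0   s4  s1 
   s1   s2  s4 
   s2   s4  s3 
 * s3   s3  s3 
   s4   s4  s4 
(> = start, * = accepting)

start=s0 accept=s3 s0-a->s4 s0-b->s1 s1-a->s2 s1-b->s4 s2-a->s4 s2-b->s3 s3-a->s3 s3-b->s3 s4-a->s4 s4-b->s4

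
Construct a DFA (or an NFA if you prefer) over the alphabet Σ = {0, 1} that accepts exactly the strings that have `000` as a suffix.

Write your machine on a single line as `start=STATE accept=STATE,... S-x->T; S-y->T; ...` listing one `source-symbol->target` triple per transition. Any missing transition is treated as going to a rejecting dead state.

start=A; accept=D; A-0->B; A-1->A; B-0->C; B-1->A; C-0->D; C-1->A; D-0->D; D-1->A

Remember how much of `000` the current input suffix matches. State A means no match yet; B means the last symbol is `0`; C means the last 2 symbols are `00`; D means the last 3 symbols are `000`. Only D accepts. On a mismatch, fall back to the longest proper suffix that is still a prefix of `000`.
4 states suffice.
       0  1 
>  A   B  A 
   B   C  A 
   C   D  A 
 * D   D  A 
(> = start, * = accepting)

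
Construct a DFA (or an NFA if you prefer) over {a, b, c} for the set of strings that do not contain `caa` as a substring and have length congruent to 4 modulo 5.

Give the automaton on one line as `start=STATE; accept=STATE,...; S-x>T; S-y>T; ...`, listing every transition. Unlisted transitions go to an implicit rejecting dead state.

Build one automaton per condition and run them in lockstep. One (4 states) tracks partial matches of the forbidden pattern `caa`; the other (5 states) tracks the input length modulo 5. Each combined state is a pair, one component from each; accept when both components accept.
20 states suffice.
          a    b    c  
>  q0     q1   q1   q2 
   q1     q3   q3   q4 
   q2     q5   q3   q4 
   q3     q6   q6   q7 
   q4     q8   q6   q7 
   q5     q9   q6   q7 
   q6    q10  q10  q11 
   q7    q12  q10  q11 
   q8    q13  q10  q11 
   q9    q13  q13  q13 
 * q10    q0   q0  q14 
 * q11   q15   q0  q14 
 * q12   q16   q0  q14 
   q13   q16  q16  q16 
   q14   q17   q1   q2 
   q15   q18   q1   q2 
   q16   q18  q18  q18 
   q17   q19   q3   q4 
   q18   q19  q19  q19 
   q19    q9   q9   q9 
(> = start, * = accepting)

start=q0; accept=q10,q11,q12; q0-a>q1; q0-b>q1; q0-c>q2; q1-a>q3; q1-b>q3; q1-c>q4; q2-a>q5; q2-b>q3; q2-c>q4; q3-a>q6; q3-b>q6; q3-c>q7; q4-a>q8; q4-b>q6; q4-c>q7; q5-a>q9; q5-b>q6; q5-c>q7; q6-a>q10; q6-b>q10; q6-c>q11; q7-a>q12; q7-b>q10; q7-c>q11; q8-a>q13; q8-b>q10; q8-c>q11; q9-a>q13; q9-b>q13; q9-c>q13; q10-a>q0; q10-b>q0; q10-c>q14; q11-a>q15; q11-b>q0; q11-c>q14; q12-a>q16; q12-b>q0; q12-c>q14; q13-a>q16; q13-b>q16; q13-c>q16; q14-a>q17; q14-b>q1; q14-c>q2; q15-a>q18; q15-b>q1; q15-c>q2; q16-a>q18; q16-b>q18; q16-c>q18; q17-a>q19; q17-b>q3; q17-c>q4; q18-a>q19; q18-b>q19; q18-c>q19; q19-a>q9; q19-b>q9; q19-c>q9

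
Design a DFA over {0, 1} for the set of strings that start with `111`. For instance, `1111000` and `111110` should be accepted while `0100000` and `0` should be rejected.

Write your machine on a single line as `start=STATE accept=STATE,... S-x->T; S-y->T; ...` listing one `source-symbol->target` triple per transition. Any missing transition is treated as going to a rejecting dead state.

Check the first 3 symbols one by one: A through C record how many have matched `111` so far; any wrong symbol goes to the dead state E. After all 3 match we enter the accepting sink D.
A 5-state machine:
       0  1 
>  A   E  B 
   B   E  C 
   C   E  D 
 * D   D  D 
   E   E  E 
(> = start, * = accepting)

start=A; accept=D; A-0->E; A-1->B; B-0->E; B-1->C; C-0->E; C-1->D; D-0->D; D-1->D; E-0->E; E-1->E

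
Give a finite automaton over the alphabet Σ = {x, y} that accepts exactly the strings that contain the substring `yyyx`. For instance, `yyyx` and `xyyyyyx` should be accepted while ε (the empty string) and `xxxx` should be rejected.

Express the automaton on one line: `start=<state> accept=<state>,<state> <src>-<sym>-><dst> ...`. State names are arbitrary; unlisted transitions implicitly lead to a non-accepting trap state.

Track how much of `yyyx` has been matched so far: state q0 is no progress, q4 is the absorbing accept state reached once `yyyx` has occurred. Intermediate states record partial matches; on a mismatch, fall back to the longest reusable overlap.
A 5-state machine:
        x   y  
>  q0   q0  q1 
   q1   q0  q2 
   q2   q0  q3 
   q3   q4  q3 
 * q4   q4  q4 
(> = start, * = accepting)

start=q0 accept=q4 q0-x->q0 q0-y->q1 q1-x->q0 q1-y->q2 q2-x->q0 q2-y->q3 q3-x->q4 q3-y->q3 q4-x->q4 q4-y->q4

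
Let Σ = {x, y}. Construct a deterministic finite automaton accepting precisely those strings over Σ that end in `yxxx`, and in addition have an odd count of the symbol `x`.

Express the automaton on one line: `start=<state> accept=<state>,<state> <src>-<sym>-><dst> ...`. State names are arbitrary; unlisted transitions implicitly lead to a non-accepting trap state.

start=s0 accept=s8 s0-x->s1 s0-y->s2 s1-x->s0 s1-y->s3 s2-x->s4 s2-y->s2 s3-x->s5 s3-y->s3 s4-x->s6 s4-y->s3 s5-x->s7 s5-y->s2 s6-x->s8 s6-y->s2 s7-x->s9 s7-y->s3 s8-x->s0 s8-y->s3 s9-x->s1 s9-y->s2

Handle the two conditions separately and then intersect. One (5 states) tracks how much of the suffix `yxxx` has currently been matched; the other (2 states) tracks the count of `x`s modulo 2. Each combined state is a pair, one component from each; accept when both components accept.
10 states suffice.
        x   y  
>  s0   s1  s2 
   s1   s0  s3 
   s2   s4  s2 
   s3   s5  s3 
   s4   s6  s3 
   s5   s7  s2 
   s6   s8  s2 
   s7   s9  s3 
 * s8   s0  s3 
   s9   s1  s2 
(> = start, * = accepting)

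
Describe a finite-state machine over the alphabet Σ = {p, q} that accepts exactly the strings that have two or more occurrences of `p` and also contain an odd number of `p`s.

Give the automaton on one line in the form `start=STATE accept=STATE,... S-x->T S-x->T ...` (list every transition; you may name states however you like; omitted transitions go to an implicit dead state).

start=s0 accept=s3 s0-p->s1 s0-q->s0 s1-p->s2 s1-q->s1 s2-p->s3 s2-q->s2 s3-p->s4 s3-q->s3 s4-p->s3 s4-q->s4

Run two small machines in parallel and take their product. One (4 states) tracks the count of `p`s, saturating at 3; the other (2 states) tracks the count of `p`s modulo 2. Each combined state is a pair, one component from each; accept when both components accept.
        p   q  
>  s0   s1  s0 
   s1   s2  s1 
   s2   s3  s2 
 * s3   s4  s3 
   s4   s3  s4 
(> = start, * = accepting)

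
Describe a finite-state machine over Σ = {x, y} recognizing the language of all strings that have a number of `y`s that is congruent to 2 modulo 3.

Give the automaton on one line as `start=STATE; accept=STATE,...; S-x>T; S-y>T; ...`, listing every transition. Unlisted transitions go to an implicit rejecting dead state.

The only thing that matters is how many `y`s have appeared, reduced mod 3. Use one state per residue: q0 for 0, …, q2 for 2. Reading `y` moves to the next residue; anything else stays put. q2 is accepting.
A 3-state machine:
        x   y  
>  q0   q0  q1 
   q1   q1  q2 
 * q2   q2  q0 
(> = start, * = accepting)

start=q0; accept=q2; q0-x>q0; q0-y>q1; q1-x>q1; q1-y>q2; q2-x>q2; q2-y>q0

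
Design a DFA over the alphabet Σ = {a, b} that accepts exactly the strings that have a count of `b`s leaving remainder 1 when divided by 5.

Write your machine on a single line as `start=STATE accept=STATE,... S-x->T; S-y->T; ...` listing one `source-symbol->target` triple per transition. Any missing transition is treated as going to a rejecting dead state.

start=S0; accept=S1; S0-a->S0; S0-b->S1; S1-a->S1; S1-b->S2; S2-a->S2; S2-b->S3; S3-a->S3; S3-b->S4; S4-a->S4; S4-b->S0

The only thing that matters is how many `b`s have appeared, reduced mod 5. Use one state per residue: S0 for 0, …, S4 for 4. Reading `b` moves to the next residue; anything else stays put. S1 is accepting.
        a   b  
>  S0   S0  S1 
 * S1   S1  S2 
   S2   S2  S3 
   S3   S3  S4 
   S4   S4  S0 
(> = start, * = accepting)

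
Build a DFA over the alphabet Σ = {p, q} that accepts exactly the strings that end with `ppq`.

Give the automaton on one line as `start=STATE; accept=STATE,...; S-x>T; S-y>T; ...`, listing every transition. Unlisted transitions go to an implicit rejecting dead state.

Remember how much of `ppq` the current input suffix matches. State S0 means no match yet; S1 means the last symbol is `p`; S2 means the last 2 symbols are `pp`; S3 means the last 3 symbols are `ppq`. Only S3 accepts. On a mismatch, fall back to the longest proper suffix that is still a prefix of `ppq`.
With 4 states:
        p   q  
>  S0   S1  S0 
   S1   S2  S0 
   S2   S2  S3 
 * S3   S1  S0 
(> = start, * = accepting)

start=S0; accept=S3; S0-p>S1; S0-q>S0; S1-p>S2; S1-q>S0; S2-p>S2; S2-q>S3; S3-p>S1; S3-q>S0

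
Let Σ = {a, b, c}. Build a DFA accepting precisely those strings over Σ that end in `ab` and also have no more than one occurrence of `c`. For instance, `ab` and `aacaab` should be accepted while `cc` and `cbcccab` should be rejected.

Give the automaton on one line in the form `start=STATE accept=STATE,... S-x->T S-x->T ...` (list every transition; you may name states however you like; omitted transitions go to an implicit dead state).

Run two small machines in parallel and take their product. The first has 3 states tracking how much of the suffix `ab` has currently been matched; the second has 3 states tracking the count of `c`s, saturating at 2. A product state is a pair (one from each), accepting exactly when both do.
A 9-state machine:
        a   b   c  
>  s0   s1  s0  s2 
   s1   s1  s3  s2 
   s2   s4  s2  s5 
 * s3   s1  s0  s2 
   s4   s4  s6  s5 
   s5   s7  s5  s5 
 * s6   s4  s2  s5 
   s7   s7  s8  s5 
   s8   s7  s5  s5 
(> = start, * = accepting)

start=s0 accept=s3,s6 s0-a->s1 s0-b->s0 s0-c->s2 s1-a->s1 s1-b->s3 s1-c->s2 s2-a->s4 s2-b->s2 s2-c->s5 s3-a->s1 s3-b->s0 s3-c->s2 s4-a->s4 s4-b->s6 s4-c->s5 s5-a->s7 s5-b->s5 s5-c->s5 s6-a->s4 s6-b->s2 s6-c->s5 s7-a->s7 s7-b->s8 s7-c->s5 s8-a->s7 s8-b->s5 s8-c->s5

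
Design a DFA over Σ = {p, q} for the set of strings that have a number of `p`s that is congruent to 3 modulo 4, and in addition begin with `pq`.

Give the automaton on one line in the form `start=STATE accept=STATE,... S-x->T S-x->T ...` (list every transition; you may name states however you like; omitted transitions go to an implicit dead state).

start=S0 accept=S5 S0-p->S1 S0-q->S2 S1-p->S2 S1-q->S3 S2-p->S2 S2-q->S2 S3-p->S4 S3-q->S3 S4-p->S5 S4-q->S4 S5-p->S6 S5-q->S5 S6-p->S3 S6-q->S6

Run two small machines in parallel and take their product. The first has 4 states tracking the count of `p`s modulo 4; the second has 4 states tracking whether the input so far still matches the prefix `pq`. A product state is a pair (one from each), accepting exactly when both do. Minimizing collapses redundant product states.
A 7-state machine:
        p   q  
>  S0   S1  S2 
   S1   S2  S3 
   S2   S2  S2 
   S3   S4  S3 
   S4   S5  S4 
 * S5   S6  S5 
   S6   S3  S6 
(> = start, * = accepting)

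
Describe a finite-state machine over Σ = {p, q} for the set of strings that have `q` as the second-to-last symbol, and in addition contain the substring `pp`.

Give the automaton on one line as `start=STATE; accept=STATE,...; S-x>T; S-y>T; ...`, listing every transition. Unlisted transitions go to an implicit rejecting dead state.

start=s0; accept=s4,s5; s0-p>s1; s0-q>s0; s1-p>s2; s1-q>s0; s2-p>s2; s2-q>s3; s3-p>s4; s3-q>s5; s4-p>s2; s4-q>s3; s5-p>s4; s5-q>s5

Run two small machines in parallel and take their product. The first has 7 states tracking the last 2 symbols read; the second has 3 states tracking whether and how much of `pp` has been seen. A product state is a pair (one from each), accepting exactly when both do. After merging equivalent states the machine shrinks.
A 6-state machine:
        p   q  
>  s0   s1  s0 
   s1   s2  s0 
   s2   s2  s3 
   s3   s4  s5 
 * s4   s2  s3 
 * s5   s4  s5 
(> = start, * = accepting)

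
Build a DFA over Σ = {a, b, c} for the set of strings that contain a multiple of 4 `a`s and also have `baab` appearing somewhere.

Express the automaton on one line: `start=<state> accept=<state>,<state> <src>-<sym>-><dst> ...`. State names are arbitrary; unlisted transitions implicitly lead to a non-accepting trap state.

start=q0 accept=q18 q0-a->q1 q0-b->q2 q0-c->q0 q1-a->q3 q1-b->q4 q1-c->q1 q2-a->q5 q2-b->q2 q2-c->q0 q3-a->q6 q3-b->q7 q3-c->q3 q4-a->q8 q4-b->q4 q4-c->q1 q5-a->q9 q5-b->q4 q5-c->q1 q6-a->q0 q6-b->q10 q6-c->q6 q7-a->q11 q7-b->q7 q7-c->q3 q8-a->q12 q8-b->q7 q8-c->q3 q9-a->q6 q9-b->q13 q9-c->q3 q10-a->q14 q10-b->q10 q10-c->q6 q11-a->q15 q11-b->q10 q11-c->q6 q12-a->q0 q12-b->q16 q12-c->q6 q13-a->q16 q13-b->q13 q13-c->q13 q14-a->q17 q14-b->q2 q14-c->q0 q15-a->q1 q15-b->q18 q15-c->q0 q16-a->q18 q16-b->q16 q16-c->q16 q17-a->q3 q17-b->q19 q17-c->q1 q18-a->q19 q18-b->q18 q18-c->q18 q19-a->q13 q19-b->q19 q19-c->q19

Build one automaton per condition and run them in lockstep. The first has 4 states tracking the count of `a`s modulo 4; the second has 5 states tracking whether and how much of `baab` has been seen. A product state is a pair (one from each), accepting exactly when both do.
          a    b    c  
>  q0     q1   q2   q0 
   q1     q3   q4   q1 
   q2     q5   q2   q0 
   q3     q6   q7   q3 
   q4     q8   q4   q1 
   q5     q9   q4   q1 
   q6     q0  q10   q6 
   q7    q11   q7   q3 
   q8    q12   q7   q3 
   q9     q6  q13   q3 
   q10   q14  q10   q6 
   q11   q15  q10   q6 
   q12    q0  q16   q6 
   q13   q16  q13  q13 
   q14   q17   q2   q0 
   q15    q1  q18   q0 
   q16   q18  q16  q16 
   q17    q3  q19   q1 
 * q18   q19  q18  q18 
   q19   q13  q19  q19 
(> = start, * = accepting)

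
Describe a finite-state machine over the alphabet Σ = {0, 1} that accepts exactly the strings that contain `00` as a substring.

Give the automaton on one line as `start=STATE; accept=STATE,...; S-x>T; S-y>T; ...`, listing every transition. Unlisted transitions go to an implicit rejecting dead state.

States q0..q1 record the length of the longest prefix of `00` that matches the current input suffix. Reaching q2 means `00` has been seen, and we stay there forever. Accept from q2.
        0   1  
>  q0   q1  q0 
   q1   q2  q0 
 * q2   q2  q2 
(> = start, * = accepting)

start=q0; accept=q2; q0-0>q1; q0-1>q0; q1-0>q2; q1-1>q0; q2-0>q2; q2-1>q2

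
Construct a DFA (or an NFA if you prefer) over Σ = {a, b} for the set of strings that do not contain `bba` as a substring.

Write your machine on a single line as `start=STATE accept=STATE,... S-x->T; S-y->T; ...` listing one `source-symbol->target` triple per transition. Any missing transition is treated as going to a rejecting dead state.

start=S0; accept=S0,S1,S2; S0-a->S0; S0-b->S1; S1-a->S0; S1-b->S2; S2-a->S3; S2-b->S2; S3-a->S3; S3-b->S3

This is the complement of 'contains `bba`'. Use the same substring-matching states — S0 through S3 holding how much of `bba` has just been matched — but flip the accepting set: everything except the trap S3 accepts.
4 states suffice.
        a   b  
>* S0   S0  S1 
 * S1   S0  S2 
 * S2   S3  S2 
   S3   S3  S3 
(> = start, * = accepting)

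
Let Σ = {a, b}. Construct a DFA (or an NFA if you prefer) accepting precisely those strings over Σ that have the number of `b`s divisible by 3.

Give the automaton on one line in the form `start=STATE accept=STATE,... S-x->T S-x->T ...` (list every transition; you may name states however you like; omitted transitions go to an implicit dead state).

start=s0 accept=s0 s0-a->s0 s0-b->s1 s1-a->s1 s1-b->s2 s2-a->s2 s2-b->s0

The only thing that matters is how many `b`s have appeared, reduced mod 3. Use one state per residue: s0 for 0, …, s2 for 2. Reading `b` moves to the next residue; anything else stays put. s0 is accepting.
3 states suffice.
        a   b  
>* s0   s0  s1 
   s1   s1  s2 
   s2   s2  s0 
(> = start, * = accepting)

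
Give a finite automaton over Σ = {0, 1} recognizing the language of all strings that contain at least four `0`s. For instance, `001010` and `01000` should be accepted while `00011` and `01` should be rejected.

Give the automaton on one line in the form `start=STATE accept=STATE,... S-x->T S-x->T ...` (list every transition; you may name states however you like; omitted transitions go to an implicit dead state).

start=q0 accept=q4,q5 q0-0->q1 q0-1->q0 q1-0->q2 q1-1->q1 q2-0->q3 q2-1->q2 q3-0->q4 q3-1->q3 q4-0->q5 q4-1->q4 q5-0->q5 q5-1->q5

Only the number of `0`s matters, and only up to 5. Make a chain q0 → q1 → q2 → q3 → q4 → q5 advanced by each `0` (with q5 absorbing); every other symbol self-loops. The accepting set is {q4, q5}.
A 6-state machine:
        0   1  
>  q0   q1  q0 
   q1   q2  q1 
   q2   q3  q2 
   q3   q4  q3 
 * q4   q5  q4 
 * q5   q5  q5 
(> = start, * = accepting)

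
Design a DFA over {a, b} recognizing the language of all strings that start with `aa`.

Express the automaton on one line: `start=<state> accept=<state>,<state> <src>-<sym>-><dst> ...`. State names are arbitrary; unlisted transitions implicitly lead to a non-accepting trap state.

start=S0 accept=S2 S0-a->S1 S0-b->S3 S1-a->S2 S1-b->S3 S2-a->S2 S2-b->S2 S3-a->S3 S3-b->S3

Check the first 2 symbols one by one: S0 through S1 record how many have matched `aa` so far; any wrong symbol goes to the dead state S3. After all 2 match we enter the accepting sink S2.
4 states suffice.
        a   b  
>  S0   S1  S3 
   S1   S2  S3 
 * S2   S2  S2 
   S3   S3  S3 
(> = start, * = accepting)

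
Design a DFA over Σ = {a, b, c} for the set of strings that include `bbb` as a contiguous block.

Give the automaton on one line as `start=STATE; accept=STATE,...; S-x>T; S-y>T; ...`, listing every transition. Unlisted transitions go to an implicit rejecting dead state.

Track how much of `bbb` has been matched so far: state q0 is no progress, q3 is the absorbing accept state reached once `bbb` has occurred. Intermediate states record partial matches; on a mismatch, fall back to the longest reusable overlap.
        a   b   c  
>  q0   q0  q1  q0 
   q1   q0  q2  q0 
   q2   q0  q3  q0 
 * q3   q3  q3  q3 
(> = start, * = accepting)

start=q0; accept=q3; q0-a>q0; q0-b>q1; q0-c>q0; q1-a>q0; q1-b>q2; q1-c>q0; q2-a>q0; q2-b>q3; q2-c>q0; q3-a>q3; q3-b>q3; q3-c>q3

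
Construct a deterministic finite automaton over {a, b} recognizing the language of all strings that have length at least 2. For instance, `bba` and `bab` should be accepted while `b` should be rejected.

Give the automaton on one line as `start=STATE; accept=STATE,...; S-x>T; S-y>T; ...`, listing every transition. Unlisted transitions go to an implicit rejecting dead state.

start=q0; accept=q2,q3; q0-a>q1; q0-b>q1; q1-a>q2; q1-b>q2; q2-a>q3; q2-b>q3; q3-a>q3; q3-b>q3

Count input length up to 3: every symbol moves from q0 toward q3, which means 'more than 2' and absorbs. Accept from {q2, q3}.
        a   b  
>  q0   q1  q1 
   q1   q2  q2 
 * q2   q3  q3 
 * q3   q3  q3 
(> = start, * = accepting)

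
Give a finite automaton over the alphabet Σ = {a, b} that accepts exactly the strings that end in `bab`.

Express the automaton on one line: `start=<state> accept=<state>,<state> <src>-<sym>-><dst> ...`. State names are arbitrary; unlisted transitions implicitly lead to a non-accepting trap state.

start=q0 accept=q3 q0-a->q0 q0-b->q1 q1-a->q2 q1-b->q1 q2-a->q0 q2-b->q3 q3-a->q2 q3-b->q1

Remember how much of `bab` the current input suffix matches. State q0 means no match yet; q1 means the last symbol is `b`; q2 means the last 2 symbols are `ba`; q3 means the last 3 symbols are `bab`. Only q3 accepts. On a mismatch, fall back to the longest proper suffix that is still a prefix of `bab`.
        a   b  
>  q0   q0  q1 
   q1   q2  q1 
   q2   q0  q3 
 * q3   q2  q1 
(> = start, * = accepting)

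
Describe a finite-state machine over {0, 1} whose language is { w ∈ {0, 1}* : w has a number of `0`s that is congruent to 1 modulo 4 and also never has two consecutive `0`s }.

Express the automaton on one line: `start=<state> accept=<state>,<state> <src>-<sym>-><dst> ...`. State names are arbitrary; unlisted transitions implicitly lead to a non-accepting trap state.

start=q0 accept=q1,q3 q0-0->q1 q0-1->q0 q1-0->q2 q1-1->q3 q2-0->q4 q2-1->q2 q3-0->q5 q3-1->q3 q4-0->q6 q4-1->q4 q5-0->q4 q5-1->q7 q6-0->q8 q6-1->q6 q7-0->q9 q7-1->q7 q8-0->q2 q8-1->q8 q9-0->q6 q9-1->q10 q10-0->q11 q10-1->q10 q11-0->q8 q11-1->q0

Handle the two conditions separately and then intersect. One (4 states) tracks the count of `0`s modulo 4; the other (3 states) tracks partial matches of the forbidden pattern `00`. Each combined state is a pair, one component from each; accept when both components accept.
          0    1  
>  q0     q1   q0 
 * q1     q2   q3 
   q2     q4   q2 
 * q3     q5   q3 
   q4     q6   q4 
   q5     q4   q7 
   q6     q8   q6 
   q7     q9   q7 
   q8     q2   q8 
   q9     q6  q10 
   q10   q11  q10 
   q11    q8   q0 
(> = start, * = accepting)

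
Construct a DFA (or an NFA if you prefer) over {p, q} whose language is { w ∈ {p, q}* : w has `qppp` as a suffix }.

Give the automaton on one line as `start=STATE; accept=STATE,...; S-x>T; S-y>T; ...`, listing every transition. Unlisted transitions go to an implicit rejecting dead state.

start=A; accept=E; A-p>A; A-q>B; B-p>C; B-q>B; C-p>D; C-q>B; D-p>E; D-q>B; E-p>A; E-q>B

Remember how much of `qppp` the current input suffix matches. State A means no match yet; B means the last symbol is `q`; C means the last 2 symbols are `qp`; D means the last 3 symbols are `qpp`; E means the last 4 symbols are `qppp`. Only E accepts. On a mismatch, fall back to the longest proper suffix that is still a prefix of `qppp`.
5 states suffice.
       p  q 
>  A   A  B 
   B   C  B 
   C   D  B 
   D   E  B 
 * E   A  B 
(> = start, * = accepting)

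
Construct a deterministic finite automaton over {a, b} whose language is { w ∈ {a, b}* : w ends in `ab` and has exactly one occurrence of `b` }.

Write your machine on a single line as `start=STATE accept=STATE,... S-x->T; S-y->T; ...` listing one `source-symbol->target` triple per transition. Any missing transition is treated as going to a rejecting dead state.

start=q0; accept=q3; q0-a->q1; q0-b->q2; q1-a->q1; q1-b->q3; q2-a->q4; q2-b->q5; q3-a->q4; q3-b->q5; q4-a->q4; q4-b->q6; q5-a->q7; q5-b->q5; q6-a->q7; q6-b->q5; q7-a->q7; q7-b->q6

Build one automaton per condition and run them in lockstep. One (3 states) tracks how much of the suffix `ab` has currently been matched; the other (3 states) tracks the count of `b`s, saturating at 2. Each combined state is a pair, one component from each; accept when both components accept.
        a   b  
>  q0   q1  q2 
   q1   q1  q3 
   q2   q4  q5 
 * q3   q4  q5 
   q4   q4  q6 
   q5   q7  q5 
   q6   q7  q5 
   q7   q7  q6 
(> = start, * = accepting)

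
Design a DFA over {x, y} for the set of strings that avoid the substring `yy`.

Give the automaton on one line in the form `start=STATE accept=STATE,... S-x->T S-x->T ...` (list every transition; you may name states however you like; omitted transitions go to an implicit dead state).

start=s0 accept=s0,s1 s0-x->s0 s0-y->s1 s1-x->s0 s1-y->s2 s2-x->s2 s2-y->s2

This is the complement of 'contains `yy`'. Use the same substring-matching states — s0 through s2 holding how much of `yy` has just been matched — but flip the accepting set: everything except the trap s2 accepts.
        x   y  
>* s0   s0  s1 
 * s1   s0  s2 
   s2   s2  s2 
(> = start, * = accepting)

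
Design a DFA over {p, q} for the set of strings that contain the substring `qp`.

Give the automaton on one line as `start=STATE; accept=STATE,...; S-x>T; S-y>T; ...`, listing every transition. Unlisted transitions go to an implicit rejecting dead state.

Track how much of `qp` has been matched so far: state s0 is no progress, s2 is the absorbing accept state reached once `qp` has occurred. Intermediate states record partial matches; on a mismatch, fall back to the longest reusable overlap.
A 3-state machine:
        p   q  
>  s0   s0  s1 
   s1   s2  s1 
 * s2   s2  s2 
(> = start, * = accepting)

start=s0; accept=s2; s0-p>s0; s0-q>s1; s1-p>s2; s1-q>s1; s2-p>s2; s2-q>s2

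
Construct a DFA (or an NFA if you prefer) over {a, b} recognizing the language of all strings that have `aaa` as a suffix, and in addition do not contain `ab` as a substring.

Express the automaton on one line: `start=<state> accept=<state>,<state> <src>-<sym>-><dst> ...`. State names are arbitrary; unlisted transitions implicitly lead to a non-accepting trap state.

Handle the two conditions separately and then intersect. The first has 4 states tracking how much of the suffix `aaa` has currently been matched; the second has 3 states tracking partial matches of the forbidden pattern `ab`. A product state is a pair (one from each), accepting exactly when both do. Minimizing collapses redundant product states.
5 states suffice.
        a   b  
>  q0   q1  q0 
   q1   q2  q3 
   q2   q4  q3 
   q3   q3  q3 
 * q4   q4  q3 
(> = start, * = accepting)

start=q0 accept=q4 q0-a->q1 q0-b->q0 q1-a->q2 q1-b->q3 q2-a->q4 q2-b->q3 q3-a->q3 q3-b->q3 q4-a->q4 q4-b->q3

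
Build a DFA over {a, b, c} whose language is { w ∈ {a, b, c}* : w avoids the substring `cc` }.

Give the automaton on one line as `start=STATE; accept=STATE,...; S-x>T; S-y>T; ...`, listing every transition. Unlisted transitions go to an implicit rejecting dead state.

This is the complement of 'contains `cc`'. Use the same substring-matching states — s0 through s2 holding how much of `cc` has just been matched — but flip the accepting set: everything except the trap s2 accepts.
        a   b   c  
>* s0   s0  s0  s1 
 * s1   s0  s0  s2 
   s2   s2  s2  s2 
(> = start, * = accepting)

start=s0; accept=s0,s1; s0-a>s0; s0-b>s0; s0-c>s1; s1-a>s0; s1-b>s0; s1-c>s2; s2-a>s2; s2-b>s2; s2-c>s2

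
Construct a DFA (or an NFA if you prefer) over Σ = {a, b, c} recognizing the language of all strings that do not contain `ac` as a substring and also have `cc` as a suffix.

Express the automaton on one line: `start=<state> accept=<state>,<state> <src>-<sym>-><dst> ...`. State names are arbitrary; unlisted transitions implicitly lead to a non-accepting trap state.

start=q0 accept=q4 q0-a->q1 q0-b->q0 q0-c->q2 q1-a->q1 q1-b->q0 q1-c->q3 q2-a->q1 q2-b->q0 q2-c->q4 q3-a->q5 q3-b->q5 q3-c->q6 q4-a->q1 q4-b->q0 q4-c->q4 q5-a->q5 q5-b->q5 q5-c->q3 q6-a->q5 q6-b->q5 q6-c->q6

Run two small machines in parallel and take their product. The first has 3 states tracking partial matches of the forbidden pattern `ac`; the second has 3 states tracking how much of the suffix `cc` has currently been matched. A product state is a pair (one from each), accepting exactly when both do.
With 7 states:
        a   b   c  
>  q0   q1  q0  q2 
   q1   q1  q0  q3 
   q2   q1  q0  q4 
   q3   q5  q5  q6 
 * q4   q1  q0  q4 
   q5   q5  q5  q3 
   q6   q5  q5  q6 
(> = start, * = accepting)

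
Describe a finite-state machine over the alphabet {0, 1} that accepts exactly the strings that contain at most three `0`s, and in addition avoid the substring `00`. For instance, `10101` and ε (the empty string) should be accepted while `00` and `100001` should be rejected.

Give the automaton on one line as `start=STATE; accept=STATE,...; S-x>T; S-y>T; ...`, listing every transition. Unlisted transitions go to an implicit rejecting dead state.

start=q0; accept=q0,q1,q3,q4,q5,q6; q0-0>q1; q0-1>q0; q1-0>q2; q1-1>q3; q2-0>q2; q2-1>q2; q3-0>q4; q3-1>q3; q4-0>q2; q4-1>q5; q5-0>q6; q5-1>q5; q6-0>q2; q6-1>q6

Handle the two conditions separately and then intersect. One (5 states) tracks the count of `0`s, saturating at 4; the other (3 states) tracks partial matches of the forbidden pattern `00`. Each combined state is a pair, one component from each; accept when both components accept. After merging equivalent states the machine shrinks.
A 7-state machine:
        0   1  
>* q0   q1  q0 
 * q1   q2  q3 
   q2   q2  q2 
 * q3   q4  q3 
 * q4   q2  q5 
 * q5   q6  q5 
 * q6   q2  q6 
(> = start, * = accepting)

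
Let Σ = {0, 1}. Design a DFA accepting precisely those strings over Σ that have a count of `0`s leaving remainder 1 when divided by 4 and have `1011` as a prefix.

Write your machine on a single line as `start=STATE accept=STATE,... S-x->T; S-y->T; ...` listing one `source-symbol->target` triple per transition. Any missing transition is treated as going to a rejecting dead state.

start=S0; accept=S8; S0-0->S1; S0-1->S2; S1-0->S3; S1-1->S1; S2-0->S4; S2-1->S5; S3-0->S6; S3-1->S3; S4-0->S3; S4-1->S7; S5-0->S1; S5-1->S5; S6-0->S5; S6-1->S6; S7-0->S3; S7-1->S8; S8-0->S9; S8-1->S8; S9-0->S10; S9-1->S9; S10-0->S11; S10-1->S10; S11-0->S8; S11-1->S11

Build one automaton per condition and run them in lockstep. One (4 states) tracks the count of `0`s modulo 4; the other (6 states) tracks whether the input so far still matches the prefix `1011`. Each combined state is a pair, one component from each; accept when both components accept.
A 12-state machine:
          0    1  
>  S0     S1   S2 
   S1     S3   S1 
   S2     S4   S5 
   S3     S6   S3 
   S4     S3   S7 
   S5     S1   S5 
   S6     S5   S6 
   S7     S3   S8 
 * S8     S9   S8 
   S9    S10   S9 
   S10   S11  S10 
   S11    S8  S11 
(> = start, * = accepting)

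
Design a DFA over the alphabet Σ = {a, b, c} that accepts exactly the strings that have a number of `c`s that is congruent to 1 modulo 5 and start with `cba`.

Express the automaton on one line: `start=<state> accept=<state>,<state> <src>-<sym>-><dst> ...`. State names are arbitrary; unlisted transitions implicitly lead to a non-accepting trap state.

Handle the two conditions separately and then intersect. The first has 5 states tracking the count of `c`s modulo 5; the second has 5 states tracking whether the input so far still matches the prefix `cba`. A product state is a pair (one from each), accepting exactly when both do.
With 13 states:
          a    b    c  
>  q0     q1   q1   q2 
   q1     q1   q1   q3 
   q2     q3   q4   q5 
   q3     q3   q3   q5 
   q4     q6   q3   q5 
   q5     q5   q5   q7 
 * q6     q6   q6   q8 
   q7     q7   q7   q9 
   q8     q8   q8  q10 
   q9     q9   q9   q1 
   q10   q10  q10  q11 
   q11   q11  q11  q12 
   q12   q12  q12   q6 
(> = start, * = accepting)

start=q0 accept=q6 q0-a->q1 q0-b->q1 q0-c->q2 q1-a->q1 q1-b->q1 q1-c->q3 q2-a->q3 q2-b->q4 q2-c->q5 q3-a->q3 q3-b->q3 q3-c->q5 q4-a->q6 q4-b->q3 q4-c->q5 q5-a->q5 q5-b->q5 q5-c->q7 q6-a->q6 q6-b->q6 q6-c->q8 q7-a->q7 q7-b->q7 q7-c->q9 q8-a->q8 q8-b->q8 q8-c->q10 q9-a->q9 q9-b->q9 q9-c->q1 q10-a->q10 q10-b->q10 q10-c->q11 q11-a->q11 q11-b->q11 q11-c->q12 q12-a->q12 q12-b->q12 q12-c->q6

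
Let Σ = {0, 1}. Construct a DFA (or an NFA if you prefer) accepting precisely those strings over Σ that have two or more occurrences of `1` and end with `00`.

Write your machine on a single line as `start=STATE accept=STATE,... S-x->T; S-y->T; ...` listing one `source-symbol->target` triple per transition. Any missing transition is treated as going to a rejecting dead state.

Handle the two conditions separately and then intersect. One (4 states) tracks the count of `1`s, saturating at 3; the other (3 states) tracks how much of the suffix `00` has currently been matched. Each combined state is a pair, one component from each; accept when both components accept. Minimizing collapses redundant product states.
With 5 states:
        0   1  
>  q0   q0  q1 
   q1   q1  q2 
   q2   q3  q2 
   q3   q4  q2 
 * q4   q4  q2 
(> = start, * = accepting)

start=q0; accept=q4; q0-0->q0; q0-1->q1; q1-0->q1; q1-1->q2; q2-0->q3; q2-1->q2; q3-0->q4; q3-1->q2; q4-0->q4; q4-1->q2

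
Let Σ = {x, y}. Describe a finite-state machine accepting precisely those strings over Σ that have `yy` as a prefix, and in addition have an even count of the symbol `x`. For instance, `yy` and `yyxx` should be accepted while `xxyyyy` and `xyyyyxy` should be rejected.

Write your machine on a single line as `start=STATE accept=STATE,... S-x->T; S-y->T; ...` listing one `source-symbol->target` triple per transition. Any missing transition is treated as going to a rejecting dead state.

Run two small machines in parallel and take their product. One (4 states) tracks whether the input so far still matches the prefix `yy`; the other (2 states) tracks the count of `x`s modulo 2. Each combined state is a pair, one component from each; accept when both components accept. Minimizing collapses redundant product states.
        x   y  
>  S0   S1  S2 
   S1   S1  S1 
   S2   S1  S3 
 * S3   S4  S3 
   S4   S3  S4 
(> = start, * = accepting)

start=S0; accept=S3; S0-x->S1; S0-y->S2; S1-x->S1; S1-y->S1; S2-x->S1; S2-y->S3; S3-x->S4; S3-y->S3; S4-x->S3; S4-y->S4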